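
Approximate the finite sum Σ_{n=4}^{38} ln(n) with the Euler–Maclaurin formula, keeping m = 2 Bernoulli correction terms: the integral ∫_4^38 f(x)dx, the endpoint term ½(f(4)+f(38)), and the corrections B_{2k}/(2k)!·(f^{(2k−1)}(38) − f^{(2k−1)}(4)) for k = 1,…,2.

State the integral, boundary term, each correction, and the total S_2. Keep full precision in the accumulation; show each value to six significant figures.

∫_4^38 ln(x) dx evaluates to 98.6831.
½[f(4) + f(38)] = ½[1.38629 + 3.63759] = 2.51194.
Integral + boundary = 101.195.
k=1: B_{2}/(2)! × [f^{(1)}(38) − f^{(1)}(4)] = 1/12 × (0.0263158 − 0.250000) = -0.0186404.
Partial sum through k=1: 101.176.
k=2: B_{4}/(4)! × [f^{(3)}(38) − f^{(3)}(4)] = −1/720 × (3.64485e-05 − 0.0312500) = 4.33522e-05.

S_2 ≈ 101.176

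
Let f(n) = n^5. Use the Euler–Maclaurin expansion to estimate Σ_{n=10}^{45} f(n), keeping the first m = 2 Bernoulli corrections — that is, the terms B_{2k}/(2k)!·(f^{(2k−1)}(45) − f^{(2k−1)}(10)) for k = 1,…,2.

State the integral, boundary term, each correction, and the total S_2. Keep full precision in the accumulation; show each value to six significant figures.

S_2 ≈ 1.47781e+09

Integral: ∫_10^45 x^5 dx = 1.38379e+09.
Endpoint term: (f(10) + f(45))/2 = (100000 + 1.84528e+08)/2 = 9.23141e+07.
Integral + boundary = 1.47611e+09.
Order-1 term: 1/12 · (2.05031e+07 − 50000.0) = 1.70443e+06.
After k=1: 1.47781e+09.
Order-2 term: −1/720 · (121500 − 6000.00) = -160.417.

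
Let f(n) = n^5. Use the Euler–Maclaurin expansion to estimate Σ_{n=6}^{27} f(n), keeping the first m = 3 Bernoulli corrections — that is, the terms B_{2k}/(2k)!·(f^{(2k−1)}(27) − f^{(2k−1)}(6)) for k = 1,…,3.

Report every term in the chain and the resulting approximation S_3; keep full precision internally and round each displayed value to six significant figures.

S_3 ≈ 7.19615e+07

The integral term ∫_6^27 x^5 dx = 6.45623e+07.
Endpoint term: (f(6) + f(27))/2 = (7776.00 + 1.43489e+07)/2 = 7.17834e+06.
So far: 7.17406e+07.
k=1: B_{2}/(2)! × [f^{(1)}(27) − f^{(1)}(6)] = 1/12 × (2.65720e+06 − 6480.00) = 220894.
After k=1: 7.19615e+07.
k=2: B_{4}/(4)! × [f^{(3)}(27) − f^{(3)}(6)] = −1/720 × (43740.0 − 2160.00) = -57.7500.
After k=2: 7.19615e+07.
k=3: B_{6}/(6)! × [f^{(5)}(27) − f^{(5)}(6)] = 1/30240 × (120.000 − 120.000) = 0.00000.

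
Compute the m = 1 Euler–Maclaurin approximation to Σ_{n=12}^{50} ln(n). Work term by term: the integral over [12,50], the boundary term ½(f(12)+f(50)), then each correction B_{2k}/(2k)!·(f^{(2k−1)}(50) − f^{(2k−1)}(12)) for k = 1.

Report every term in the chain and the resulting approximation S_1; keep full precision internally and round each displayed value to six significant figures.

S_1 ≈ 130.975

The integral term ∫_12^50 ln(x) dx = 127.782.
Endpoint term: (f(12) + f(50))/2 = (2.48491 + 3.91202)/2 = 3.19846.
Integral + boundary = 130.981.
Order-1 term: 1/12 · (0.0200000 − 0.0833333) = -0.00527778.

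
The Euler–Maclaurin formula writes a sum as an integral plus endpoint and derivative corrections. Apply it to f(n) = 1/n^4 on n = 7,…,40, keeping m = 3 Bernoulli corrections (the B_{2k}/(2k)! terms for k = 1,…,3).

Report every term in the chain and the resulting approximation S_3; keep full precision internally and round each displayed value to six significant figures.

∫_7^40 1/x^4 dx evaluates to 0.000966609.
Boundary: ½(f(7) + f(40)) = ½(0.000416493 + 3.90625e-07) = 0.000208442.
Integral + boundary = 0.00117505.
Order-1 term: 1/12 · (-3.90625e-08 − (-0.000237996)) = 1.98298e-05.
Running total after k=1: 0.00119488.
Order-2 term: −1/720 · (-7.32422e-10 − (-0.000145712)) = -2.02377e-07.
Running total after k=2: 0.00119468.
Order-3 term: 1/30240 · (-2.56348e-11 − (-0.000166528)) = 5.50687e-09.

S_3 ≈ 0.00119468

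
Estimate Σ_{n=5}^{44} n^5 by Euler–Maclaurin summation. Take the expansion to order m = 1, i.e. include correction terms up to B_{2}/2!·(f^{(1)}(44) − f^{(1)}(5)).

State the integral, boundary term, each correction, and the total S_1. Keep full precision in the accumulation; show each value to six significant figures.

∫_5^44 x^5 dx evaluates to 1.20938e+09.
½[f(5) + f(44)] = ½[3125.00 + 1.64916e+08] = 8.24597e+07.
Running total after boundary: 1.29184e+09.
Order-1 term: 1/12 · (1.87405e+07 − 3125.00) = 1.56145e+06.

S_1 ≈ 1.29340e+09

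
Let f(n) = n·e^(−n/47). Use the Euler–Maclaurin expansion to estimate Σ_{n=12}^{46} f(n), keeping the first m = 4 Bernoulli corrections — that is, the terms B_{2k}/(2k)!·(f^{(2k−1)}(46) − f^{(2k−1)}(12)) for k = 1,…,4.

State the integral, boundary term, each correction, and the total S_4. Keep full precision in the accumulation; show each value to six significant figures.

S_4 ≈ 518.821

Integral: ∫_12^46 x·e^(−x/47) dx = 505.577.
Endpoint term: (f(12) + f(46))/2 = (9.29603 + 17.2864)/2 = 13.2912.
Running total after boundary: 518.869.
Order-1 term: 1/12 · (0.00799554 − 0.576881) = -0.0474071.
Partial sum through k=1: 518.821.
Order-2 term: −1/720 · (0.000343855 − 0.000962526) = 8.59265e-07.
Partial sum through k=2: 518.821.
Order-3 term: 1/30240 · (3.09684e-07 − 7.53237e-07) = -1.46678e-11.
Partial sum through k=3: 518.821.
Order-4 term: −1/1209600 · (2.09917e-10 − 4.84720e-10) = 2.27185e-16.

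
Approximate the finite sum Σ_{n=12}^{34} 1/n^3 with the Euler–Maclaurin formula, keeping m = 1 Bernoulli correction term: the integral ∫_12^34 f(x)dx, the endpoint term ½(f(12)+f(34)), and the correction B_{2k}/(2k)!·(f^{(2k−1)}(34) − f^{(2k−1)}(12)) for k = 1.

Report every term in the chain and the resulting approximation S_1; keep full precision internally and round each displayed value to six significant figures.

Integral: ∫_12^34 1/x^3 dx = 0.00303970.
½[f(12) + f(34)] = ½[0.000578704 + 2.54427e-05] = 0.000302073.
Running total after boundary: 0.00334177.
Order-1 term: 1/12 · (-2.24494e-06 − (-0.000144676)) = 1.18692e-05.

S_1 ≈ 0.00335364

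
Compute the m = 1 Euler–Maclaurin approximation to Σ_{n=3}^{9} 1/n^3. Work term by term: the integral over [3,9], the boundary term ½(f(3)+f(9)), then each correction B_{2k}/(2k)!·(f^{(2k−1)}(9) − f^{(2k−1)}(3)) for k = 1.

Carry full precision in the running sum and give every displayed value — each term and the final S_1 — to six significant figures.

Integral: ∫_3^9 1/x^3 dx = 0.0493827.
Boundary: ½(f(3) + f(9)) = ½(0.0370370 + 0.00137174) = 0.0192044.
Integral + boundary = 0.0685871.
Order-1 term: 1/12 · (-0.000457247 − (-0.0370370)) = 0.00304832.

S_1 ≈ 0.0716354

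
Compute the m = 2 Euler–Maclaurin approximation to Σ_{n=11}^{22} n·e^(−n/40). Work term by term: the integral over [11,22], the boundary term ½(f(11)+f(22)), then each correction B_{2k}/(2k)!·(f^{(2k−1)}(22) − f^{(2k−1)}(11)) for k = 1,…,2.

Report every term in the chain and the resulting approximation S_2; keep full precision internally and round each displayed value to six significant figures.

∫_11^22 x·e^(−x/40) dx evaluates to 118.692.
Boundary: ½(f(11) + f(22)) = ½(8.35529 + 12.6929) = 10.5241.
Running total after boundary: 129.216.
Correction k=1: B_{2}/2! · (f^{(1)}(22) − f^{(1)}(11)) = 1/12 · (0.259627 − 0.550690) = -0.0242552.
Running total after k=1: 129.191.
Correction k=2: B_{4}/4! · (f^{(3)}(22) − f^{(3)}(11)) = −1/720 · (0.000883454 − 0.00129365) = 5.69711e-07.

S_2 ≈ 129.191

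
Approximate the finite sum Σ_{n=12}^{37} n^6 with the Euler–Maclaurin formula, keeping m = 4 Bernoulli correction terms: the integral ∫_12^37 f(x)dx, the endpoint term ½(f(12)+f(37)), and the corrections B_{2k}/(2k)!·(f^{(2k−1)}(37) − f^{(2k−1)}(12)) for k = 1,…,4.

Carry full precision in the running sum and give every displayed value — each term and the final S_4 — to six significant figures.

Integral: ∫_12^37 x^6 dx = 1.35566e+10.
½[f(12) + f(37)] = ½[2.98598e+06 + 2.56573e+09] = 1.28436e+09.
So far: 1.48409e+10.
Order-1 term: 1/12 · (4.16064e+08 − 1.49299e+06) = 3.45476e+07.
Partial sum through k=1: 1.48755e+10.
Order-2 term: −1/720 · (6.07836e+06 − 207360) = -8154.17.
Partial sum through k=2: 1.48755e+10.
Order-3 term: 1/30240 · (26640.0 − 8640.00) = 0.595238.
Partial sum through k=3: 1.48755e+10.
Order-4 term: −1/1209600 · (0.00000 − 0.00000) = 0.00000.

S_4 ≈ 1.48755e+10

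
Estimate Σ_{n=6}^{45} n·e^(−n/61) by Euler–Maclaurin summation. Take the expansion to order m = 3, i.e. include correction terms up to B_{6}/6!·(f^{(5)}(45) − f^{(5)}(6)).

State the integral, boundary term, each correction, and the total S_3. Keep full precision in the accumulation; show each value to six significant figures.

∫_6^45 x·e^(−x/61) dx evaluates to 612.031.
½[f(6) + f(45)] = ½[5.43793 + 21.5195] = 13.4787.
Integral + boundary = 625.510.
k=1: B_{2}/(2)! × [f^{(1)}(45) − f^{(1)}(6)] = 1/12 × (0.125432 − 0.817176) = -0.0576453.
Partial sum through k=1: 625.452.
k=2: B_{4}/(4)! × [f^{(3)}(45) − f^{(3)}(6)] = −1/720 × (0.000290742 − 0.000706751) = 5.77789e-07.
Partial sum through k=2: 625.452.
k=3: B_{6}/(6)! × [f^{(5)}(45) − f^{(5)}(6)] = 1/30240 × (1.47212e-07 − 3.20852e-07) = -5.74206e-12.

S_3 ≈ 625.452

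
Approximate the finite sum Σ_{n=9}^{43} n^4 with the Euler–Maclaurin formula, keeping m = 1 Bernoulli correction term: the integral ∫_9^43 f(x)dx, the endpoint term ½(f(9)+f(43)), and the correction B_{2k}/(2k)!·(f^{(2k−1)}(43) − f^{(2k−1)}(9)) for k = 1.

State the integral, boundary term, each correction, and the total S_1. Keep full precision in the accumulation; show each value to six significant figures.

S_1 ≈ 3.11288e+07

∫_9^43 x^4 dx evaluates to 2.93899e+07.
Endpoint term: (f(9) + f(43))/2 = (6561.00 + 3.41880e+06)/2 = 1.71268e+06.
So far: 3.11026e+07.
Correction k=1: B_{2}/2! · (f^{(1)}(43) − f^{(1)}(9)) = 1/12 · (318028 − 2916.00) = 26259.3.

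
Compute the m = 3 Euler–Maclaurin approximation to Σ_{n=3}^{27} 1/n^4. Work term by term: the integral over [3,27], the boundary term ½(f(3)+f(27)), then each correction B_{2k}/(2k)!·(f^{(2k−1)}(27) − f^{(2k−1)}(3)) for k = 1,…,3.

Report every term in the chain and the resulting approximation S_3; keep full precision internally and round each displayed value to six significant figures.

S_3 ≈ 0.0198093

Integral: ∫_3^27 1/x^4 dx = 0.0123287.
Endpoint term: (f(3) + f(27))/2 = (0.0123457 + 1.88168e-06)/2 = 0.00617378.
Running total after boundary: 0.0185025.
Order-1 term: 1/12 · (-2.78767e-07 − (-0.0164609)) = 0.00137172.
After k=1: 0.0198742.
Order-2 term: −1/720 · (-1.14719e-08 − (-0.0548697)) = -7.62079e-05.
After k=2: 0.0197980.
Order-3 term: 1/30240 · (-8.81242e-10 − (-0.341411)) = 1.12901e-05.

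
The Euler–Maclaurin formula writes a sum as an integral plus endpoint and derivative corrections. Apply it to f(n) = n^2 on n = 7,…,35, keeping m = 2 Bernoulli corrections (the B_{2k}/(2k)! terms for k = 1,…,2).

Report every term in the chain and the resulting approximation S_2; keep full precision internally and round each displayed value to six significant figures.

S_2 ≈ 14819.0

∫_7^35 x^2 dx evaluates to 14177.3.
½[f(7) + f(35)] = ½[49.0000 + 1225.00] = 637.000.
Integral + boundary = 14814.3.
Order-1 term: 1/12 · (70.0000 − 14.0000) = 4.66667.
After k=1: 14819.0.
Order-2 term: −1/720 · (0.00000 − 0.00000) = 0.00000.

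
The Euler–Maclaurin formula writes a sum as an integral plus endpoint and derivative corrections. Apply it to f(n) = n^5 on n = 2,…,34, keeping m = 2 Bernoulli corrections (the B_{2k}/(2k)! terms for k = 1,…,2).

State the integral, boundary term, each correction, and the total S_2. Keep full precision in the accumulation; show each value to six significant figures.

Integral: ∫_2^34 x^5 dx = 2.57467e+08.
Endpoint term: (f(2) + f(34))/2 = (32.0000 + 4.54354e+07)/2 = 2.27177e+07.
Integral + boundary = 2.80185e+08.
Correction k=1: B_{2}/2! · (f^{(1)}(34) − f^{(1)}(2)) = 1/12 · (6.68168e+06 − 80.0000) = 556800.
Running total after k=1: 2.80742e+08.
Correction k=2: B_{4}/4! · (f^{(3)}(34) − f^{(3)}(2)) = −1/720 · (69360.0 − 240.000) = -96.0000.

S_2 ≈ 2.80742e+08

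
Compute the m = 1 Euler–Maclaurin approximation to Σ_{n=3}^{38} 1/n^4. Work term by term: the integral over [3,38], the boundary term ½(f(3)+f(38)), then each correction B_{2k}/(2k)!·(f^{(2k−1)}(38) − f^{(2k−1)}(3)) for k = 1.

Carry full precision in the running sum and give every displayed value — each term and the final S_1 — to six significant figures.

S_1 ≈ 0.0198844

∫_3^38 1/x^4 dx evaluates to 0.0123396.
Boundary: ½(f(3) + f(38)) = ½(0.0123457 + 4.79585e-07) = 0.00617308.
Integral + boundary = 0.0185127.
k=1: B_{2}/(2)! × [f^{(1)}(38) − f^{(1)}(3)] = 1/12 × (-5.04826e-08 − (-0.0164609)) = 0.00137174.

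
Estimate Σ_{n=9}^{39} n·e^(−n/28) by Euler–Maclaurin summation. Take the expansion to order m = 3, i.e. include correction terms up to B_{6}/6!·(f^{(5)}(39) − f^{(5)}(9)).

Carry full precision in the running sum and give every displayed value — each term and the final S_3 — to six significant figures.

S_3 ≈ 293.341

The integral term ∫_9^39 x·e^(−x/28) dx = 285.284.
Boundary: ½(f(9) + f(39)) = ½(6.52601 + 9.68622) = 8.10612.
Integral + boundary = 293.390.
k=1: B_{2}/(2)! × [f^{(1)}(39) − f^{(1)}(9)] = 1/12 × (-0.0975718 − 0.492041) = -0.0491344.
Partial sum through k=1: 293.341.
k=2: B_{4}/(4)! × [f^{(3)}(39) − f^{(3)}(9)] = −1/720 × (0.000509129 − 0.00247738) = 2.73368e-06.
Partial sum through k=2: 293.341.
k=3: B_{6}/(6)! × [f^{(5)}(39) − f^{(5)}(9)] = 1/30240 × (1.45754e-06 − 5.51933e-06) = -1.34318e-10.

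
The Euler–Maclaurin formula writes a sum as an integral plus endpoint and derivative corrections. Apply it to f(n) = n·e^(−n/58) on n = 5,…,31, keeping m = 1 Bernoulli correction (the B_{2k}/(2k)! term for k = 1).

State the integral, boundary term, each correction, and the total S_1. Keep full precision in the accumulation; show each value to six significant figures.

S_1 ≈ 338.736

∫_5^31 x·e^(−x/58) dx evaluates to 327.407.
Boundary: ½(f(5) + f(31)) = ½(4.58702 + 18.1651) = 11.3761.
So far: 338.783.
Order-1 term: 1/12 · (0.272780 − 0.838318) = -0.0471281.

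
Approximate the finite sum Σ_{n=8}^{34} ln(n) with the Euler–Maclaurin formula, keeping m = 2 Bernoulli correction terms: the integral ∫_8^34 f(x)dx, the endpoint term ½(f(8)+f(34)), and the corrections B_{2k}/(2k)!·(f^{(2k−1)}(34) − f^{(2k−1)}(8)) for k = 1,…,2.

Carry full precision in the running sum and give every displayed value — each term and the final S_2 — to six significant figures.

S_2 ≈ 80.0557

The integral term ∫_8^34 ln(x) dx = 77.2607.
Endpoint term: (f(8) + f(34))/2 = (2.07944 + 3.52636)/2 = 2.80290.
Integral + boundary = 80.0636.
k=1: B_{2}/(2)! × [f^{(1)}(34) − f^{(1)}(8)] = 1/12 × (0.0294118 − 0.125000) = -0.00796569.
Running total after k=1: 80.0557.
k=2: B_{4}/(4)! × [f^{(3)}(34) − f^{(3)}(8)] = −1/720 × (5.08854e-05 − 0.00390625) = 5.35467e-06.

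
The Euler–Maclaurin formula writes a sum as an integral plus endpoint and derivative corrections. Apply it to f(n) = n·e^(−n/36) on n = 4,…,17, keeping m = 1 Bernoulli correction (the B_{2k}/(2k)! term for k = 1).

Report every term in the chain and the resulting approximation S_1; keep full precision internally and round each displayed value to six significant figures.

S_1 ≈ 105.763

The integral term ∫_4^17 x·e^(−x/36) dx = 98.7114.
Endpoint term: (f(4) + f(17))/2 = (3.57936 + 10.6015)/2 = 7.09041.
Integral + boundary = 105.802.
Order-1 term: 1/12 · (0.329130 − 0.795413) = -0.0388569.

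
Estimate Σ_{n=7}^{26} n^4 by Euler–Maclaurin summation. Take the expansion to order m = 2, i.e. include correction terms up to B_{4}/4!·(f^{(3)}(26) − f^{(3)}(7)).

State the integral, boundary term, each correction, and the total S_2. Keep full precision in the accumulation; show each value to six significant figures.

∫_7^26 x^4 dx evaluates to 2.37291e+06.
Boundary: ½(f(7) + f(26)) = ½(2401.00 + 456976) = 229688.
Integral + boundary = 2.60260e+06.
Order-1 term: 1/12 · (70304.0 − 1372.00) = 5744.33.
After k=1: 2.60835e+06.
Order-2 term: −1/720 · (624.000 − 168.000) = -0.633333.

S_2 ≈ 2.60835e+06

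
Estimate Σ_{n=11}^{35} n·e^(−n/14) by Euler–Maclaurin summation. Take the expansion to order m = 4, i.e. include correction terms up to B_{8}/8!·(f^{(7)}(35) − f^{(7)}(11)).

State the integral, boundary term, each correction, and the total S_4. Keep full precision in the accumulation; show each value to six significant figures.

∫_11^35 x·e^(−x/14) dx evaluates to 103.218.
Boundary: ½(f(11) + f(35)) = ½(5.01373 + 2.87297) = 3.94335.
Running total after boundary: 107.161.
Correction k=1: B_{2}/2! · (f^{(1)}(35) − f^{(1)}(11)) = 1/12 · (-0.123127 − 0.0976701) = -0.0183998.
Running total after k=1: 107.143.
Correction k=2: B_{4}/4! · (f^{(3)}(35) − f^{(3)}(11)) = −1/720 · (0.000209401 − 0.00514928) = 6.86094e-06.
Running total after k=2: 107.143.
Correction k=3: B_{6}/6! · (f^{(5)}(35) − f^{(5)}(11)) = 1/30240 · (5.34185e-06 − 5.00012e-05) = -1.47683e-09.
Running total after k=3: 107.143.
Correction k=4: B_{8}/8! · (f^{(7)}(35) − f^{(7)}(11)) = −1/1209600 · (4.90578e-08 − 3.76176e-07) = 2.70435e-13.

S_4 ≈ 107.143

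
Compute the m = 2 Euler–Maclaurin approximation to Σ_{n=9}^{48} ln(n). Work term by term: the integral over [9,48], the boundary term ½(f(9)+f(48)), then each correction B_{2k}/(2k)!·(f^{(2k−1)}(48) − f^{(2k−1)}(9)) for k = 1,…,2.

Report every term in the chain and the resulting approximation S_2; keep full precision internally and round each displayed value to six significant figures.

S_2 ≈ 130.069

The integral term ∫_9^48 ln(x) dx = 127.043.
Boundary: ½(f(9) + f(48)) = ½(2.19722 + 3.87120) = 3.03421.
Integral + boundary = 130.077.
Order-1 term: 1/12 · (0.0208333 − 0.111111) = -0.00752315.
After k=1: 130.069.
Order-2 term: −1/720 · (1.80845e-05 − 0.00274348) = 3.78528e-06.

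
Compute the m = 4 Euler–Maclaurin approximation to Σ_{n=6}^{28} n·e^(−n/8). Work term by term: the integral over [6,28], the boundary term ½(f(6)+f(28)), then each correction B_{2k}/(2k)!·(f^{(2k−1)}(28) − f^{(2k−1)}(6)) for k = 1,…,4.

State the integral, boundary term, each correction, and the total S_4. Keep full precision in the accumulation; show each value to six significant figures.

S_4 ≈ 46.0320

∫_6^28 x·e^(−x/8) dx evaluates to 44.2082.
½[f(6) + f(28)] = ½[2.83420 + 0.845527] = 1.83986.
So far: 46.0481.
Order-1 term: 1/12 · (-0.0754935 − 0.118092) = -0.0161321.
Running total after k=1: 46.0319.
Order-2 term: −1/720 · (-0.000235917 − 0.0166066) = 2.33924e-05.
Running total after k=2: 46.0320.
Order-3 term: 1/30240 · (1.10586e-05 − 0.000490126) = -1.58422e-08.
Running total after k=3: 46.0320.
Order-4 term: −1/1209600 · (4.03179e-07 − 1.12621e-05) = 8.97728e-12.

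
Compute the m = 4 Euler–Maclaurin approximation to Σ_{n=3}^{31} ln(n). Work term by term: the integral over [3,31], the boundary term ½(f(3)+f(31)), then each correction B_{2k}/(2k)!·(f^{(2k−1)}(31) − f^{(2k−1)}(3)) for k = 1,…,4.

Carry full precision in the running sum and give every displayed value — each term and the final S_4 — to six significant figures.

S_4 ≈ 77.3991

∫_3^31 ln(x) dx evaluates to 75.1578.
Boundary: ½(f(3) + f(31)) = ½(1.09861 + 3.43399) = 2.26630.
So far: 77.4241.
k=1: B_{2}/(2)! × [f^{(1)}(31) − f^{(1)}(3)] = 1/12 × (0.0322581 − 0.333333) = -0.0250896.
Partial sum through k=1: 77.3990.
k=2: B_{4}/(4)! × [f^{(3)}(31) − f^{(3)}(3)] = −1/720 × (6.71344e-05 − 0.0740741) = 0.000102787.
Partial sum through k=2: 77.3991.
k=3: B_{6}/(6)! × [f^{(5)}(31) − f^{(5)}(3)] = 1/30240 × (8.38306e-07 − 0.0987654) = -3.26602e-06.
Partial sum through k=3: 77.3991.
k=4: B_{8}/(8)! × [f^{(7)}(31) − f^{(7)}(3)] = −1/1209600 × (2.61698e-08 − 0.329218) = 2.72171e-07.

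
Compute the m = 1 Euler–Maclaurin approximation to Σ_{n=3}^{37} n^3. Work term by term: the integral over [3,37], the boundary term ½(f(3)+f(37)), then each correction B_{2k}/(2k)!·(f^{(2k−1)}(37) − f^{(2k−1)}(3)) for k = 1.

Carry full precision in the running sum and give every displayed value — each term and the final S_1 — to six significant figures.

S_1 ≈ 494200

∫_3^37 x^3 dx evaluates to 468520.
½[f(3) + f(37)] = ½[27.0000 + 50653.0] = 25340.0.
Running total after boundary: 493860.
Correction k=1: B_{2}/2! · (f^{(1)}(37) − f^{(1)}(3)) = 1/12 · (4107.00 − 27.0000) = 340.000.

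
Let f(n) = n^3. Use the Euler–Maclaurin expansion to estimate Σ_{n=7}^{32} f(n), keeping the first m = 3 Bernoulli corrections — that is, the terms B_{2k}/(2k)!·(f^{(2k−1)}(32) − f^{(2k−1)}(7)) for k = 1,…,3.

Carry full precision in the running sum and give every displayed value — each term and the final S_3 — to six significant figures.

The integral term ∫_7^32 x^3 dx = 261544.
½[f(7) + f(32)] = ½[343.000 + 32768.0] = 16555.5.
So far: 278099.
k=1: B_{2}/(2)! × [f^{(1)}(32) − f^{(1)}(7)] = 1/12 × (3072.00 − 147.000) = 243.750.
Running total after k=1: 278343.
k=2: B_{4}/(4)! × [f^{(3)}(32) − f^{(3)}(7)] = −1/720 × (6.00000 − 6.00000) = 0.00000.
Running total after k=2: 278343.
k=3: B_{6}/(6)! × [f^{(5)}(32) − f^{(5)}(7)] = 1/30240 × (0.00000 − 0.00000) = 0.00000.

S_3 ≈ 278343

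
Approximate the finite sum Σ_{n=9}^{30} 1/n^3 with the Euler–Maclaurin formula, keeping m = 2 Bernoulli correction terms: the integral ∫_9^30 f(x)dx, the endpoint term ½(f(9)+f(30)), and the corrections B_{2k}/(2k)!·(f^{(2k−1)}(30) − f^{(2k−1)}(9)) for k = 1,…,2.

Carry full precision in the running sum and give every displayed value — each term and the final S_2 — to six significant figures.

∫_9^30 1/x^3 dx evaluates to 0.00561728.
Endpoint term: (f(9) + f(30))/2 = (0.00137174 + 3.70370e-05)/2 = 0.000704390.
Integral + boundary = 0.00632167.
Order-1 term: 1/12 · (-3.70370e-06 − (-0.000457247)) = 3.77953e-05.
Running total after k=1: 0.00635947.
Order-2 term: −1/720 · (-8.23045e-08 − (-0.000112901)) = -1.56692e-07.

S_2 ≈ 0.00635931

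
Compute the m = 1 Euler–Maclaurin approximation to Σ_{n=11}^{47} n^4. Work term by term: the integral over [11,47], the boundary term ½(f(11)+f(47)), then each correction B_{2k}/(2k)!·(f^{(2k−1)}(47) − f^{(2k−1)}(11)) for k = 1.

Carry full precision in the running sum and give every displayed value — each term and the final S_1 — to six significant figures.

Integral: ∫_11^47 x^4 dx = 4.58368e+07.
½[f(11) + f(47)] = ½[14641.0 + 4.87968e+06] = 2.44716e+06.
Running total after boundary: 4.82840e+07.
Order-1 term: 1/12 · (415292 − 5324.00) = 34164.0.

S_1 ≈ 4.83181e+07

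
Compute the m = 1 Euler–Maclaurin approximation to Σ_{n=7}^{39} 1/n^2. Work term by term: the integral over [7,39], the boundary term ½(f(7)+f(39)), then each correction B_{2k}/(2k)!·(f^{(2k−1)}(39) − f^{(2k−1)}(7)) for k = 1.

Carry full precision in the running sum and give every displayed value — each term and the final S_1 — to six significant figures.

S_1 ≈ 0.128232

Integral: ∫_7^39 1/x^2 dx = 0.117216.
½[f(7) + f(39)] = ½[0.0204082 + 0.000657462] = 0.0105328.
Running total after boundary: 0.127749.
k=1: B_{2}/(2)! × [f^{(1)}(39) − f^{(1)}(7)] = 1/12 × (-3.37160e-05 − (-0.00583090)) = 0.000483099.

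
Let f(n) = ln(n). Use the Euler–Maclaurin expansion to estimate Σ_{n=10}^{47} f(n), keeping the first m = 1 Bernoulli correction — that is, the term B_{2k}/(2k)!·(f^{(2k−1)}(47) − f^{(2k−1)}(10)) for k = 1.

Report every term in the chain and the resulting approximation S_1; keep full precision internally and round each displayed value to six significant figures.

The integral term ∫_10^47 ln(x) dx = 120.931.
Boundary: ½(f(10) + f(47)) = ½(2.30259 + 3.85015) = 3.07637.
So far: 124.007.
Correction k=1: B_{2}/2! · (f^{(1)}(47) − f^{(1)}(10)) = 1/12 · (0.0212766 − 0.100000) = -0.00656028.

S_1 ≈ 124.001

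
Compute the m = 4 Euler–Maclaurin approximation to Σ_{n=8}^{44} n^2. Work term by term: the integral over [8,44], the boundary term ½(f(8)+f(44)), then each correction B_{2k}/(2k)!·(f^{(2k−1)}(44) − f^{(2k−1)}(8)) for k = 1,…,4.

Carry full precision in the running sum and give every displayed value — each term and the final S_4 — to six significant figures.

S_4 ≈ 29230.0

Integral: ∫_8^44 x^2 dx = 28224.0.
Boundary: ½(f(8) + f(44)) = ½(64.0000 + 1936.00) = 1000.00.
So far: 29224.0.
k=1: B_{2}/(2)! × [f^{(1)}(44) − f^{(1)}(8)] = 1/12 × (88.0000 − 16.0000) = 6.00000.
After k=1: 29230.0.
k=2: B_{4}/(4)! × [f^{(3)}(44) − f^{(3)}(8)] = −1/720 × (0.00000 − 0.00000) = 0.00000.
After k=2: 29230.0.
k=3: B_{6}/(6)! × [f^{(5)}(44) − f^{(5)}(8)] = 1/30240 × (0.00000 − 0.00000) = 0.00000.
After k=3: 29230.0.
k=4: B_{8}/(8)! × [f^{(7)}(44) − f^{(7)}(8)] = −1/1209600 × (0.00000 − 0.00000) = 0.00000.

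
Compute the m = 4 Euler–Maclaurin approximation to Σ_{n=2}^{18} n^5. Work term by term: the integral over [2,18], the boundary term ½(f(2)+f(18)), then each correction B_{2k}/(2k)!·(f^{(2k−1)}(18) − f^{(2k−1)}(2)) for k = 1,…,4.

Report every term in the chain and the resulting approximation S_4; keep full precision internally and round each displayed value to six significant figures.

The integral term ∫_2^18 x^5 dx = 5.66869e+06.
Boundary: ½(f(2) + f(18)) = ½(32.0000 + 1.88957e+06) = 944800.
Integral + boundary = 6.61349e+06.
Correction k=1: B_{2}/2! · (f^{(1)}(18) − f^{(1)}(2)) = 1/12 · (524880 − 80.0000) = 43733.3.
After k=1: 6.65723e+06.
Correction k=2: B_{4}/4! · (f^{(3)}(18) − f^{(3)}(2)) = −1/720 · (19440.0 − 240.000) = -26.6667.
After k=2: 6.65720e+06.
Correction k=3: B_{6}/6! · (f^{(5)}(18) − f^{(5)}(2)) = 1/30240 · (120.000 − 120.000) = 0.00000.
After k=3: 6.65720e+06.
Correction k=4: B_{8}/8! · (f^{(7)}(18) − f^{(7)}(2)) = −1/1209600 · (0.00000 − 0.00000) = 0.00000.

S_4 ≈ 6.65720e+06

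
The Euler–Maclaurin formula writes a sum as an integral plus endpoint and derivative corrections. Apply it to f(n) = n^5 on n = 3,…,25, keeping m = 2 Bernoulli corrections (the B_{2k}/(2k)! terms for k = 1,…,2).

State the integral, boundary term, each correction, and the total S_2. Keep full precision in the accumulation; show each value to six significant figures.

S_2 ≈ 4.57356e+07

Integral: ∫_3^25 x^5 dx = 4.06900e+07.
Boundary: ½(f(3) + f(25)) = ½(243.000 + 9.76562e+06) = 4.88293e+06.
Running total after boundary: 4.55729e+07.
k=1: B_{2}/(2)! × [f^{(1)}(25) − f^{(1)}(3)] = 1/12 × (1.95312e+06 − 405.000) = 162727.
After k=1: 4.57356e+07.
k=2: B_{4}/(4)! × [f^{(3)}(25) − f^{(3)}(3)] = −1/720 × (37500.0 − 540.000) = -51.3333.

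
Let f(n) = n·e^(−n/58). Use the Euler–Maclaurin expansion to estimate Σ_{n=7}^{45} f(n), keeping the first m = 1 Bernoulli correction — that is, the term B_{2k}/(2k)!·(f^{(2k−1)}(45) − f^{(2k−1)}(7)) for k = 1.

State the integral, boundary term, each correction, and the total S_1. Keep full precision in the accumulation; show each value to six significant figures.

∫_7^45 x·e^(−x/58) dx evaluates to 591.512.
½[f(7) + f(45)] = ½[6.20416 + 20.7138] = 13.4590.
Running total after boundary: 604.971.
Correction k=1: B_{2}/2! · (f^{(1)}(45) − f^{(1)}(7)) = 1/12 · (0.103172 − 0.779341) = -0.0563474.

S_1 ≈ 604.915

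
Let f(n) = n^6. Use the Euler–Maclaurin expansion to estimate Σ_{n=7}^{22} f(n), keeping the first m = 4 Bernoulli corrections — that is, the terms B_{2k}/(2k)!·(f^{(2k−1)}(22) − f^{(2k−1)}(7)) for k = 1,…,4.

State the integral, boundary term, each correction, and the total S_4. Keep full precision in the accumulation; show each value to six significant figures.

The integral term ∫_7^22 x^6 dx = 3.56219e+08.
½[f(7) + f(22)] = ½[117649 + 1.13380e+08] = 5.67488e+07.
Integral + boundary = 4.12968e+08.
Correction k=1: B_{2}/2! · (f^{(1)}(22) − f^{(1)}(7)) = 1/12 · (3.09218e+07 − 100842) = 2.56841e+06.
Partial sum through k=1: 4.15536e+08.
Correction k=2: B_{4}/4! · (f^{(3)}(22) − f^{(3)}(7)) = −1/720 · (1.27776e+06 − 41160.0) = -1717.50.
Partial sum through k=2: 4.15535e+08.
Correction k=3: B_{6}/6! · (f^{(5)}(22) − f^{(5)}(7)) = 1/30240 · (15840.0 − 5040.00) = 0.357143.
Partial sum through k=3: 4.15535e+08.
Correction k=4: B_{8}/8! · (f^{(7)}(22) − f^{(7)}(7)) = −1/1209600 · (0.00000 − 0.00000) = 0.00000.

S_4 ≈ 4.15535e+08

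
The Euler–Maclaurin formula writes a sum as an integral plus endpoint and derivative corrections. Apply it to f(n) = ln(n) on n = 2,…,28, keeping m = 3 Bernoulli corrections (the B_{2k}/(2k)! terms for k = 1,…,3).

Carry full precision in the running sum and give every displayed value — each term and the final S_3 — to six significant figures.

The integral term ∫_2^28 ln(x) dx = 65.9154.
Boundary: ½(f(2) + f(28)) = ½(0.693147 + 3.33220) = 2.01268.
Integral + boundary = 67.9281.
Correction k=1: B_{2}/2! · (f^{(1)}(28) − f^{(1)}(2)) = 1/12 · (0.0357143 − 0.500000) = -0.0386905.
Partial sum through k=1: 67.8894.
Correction k=2: B_{4}/4! · (f^{(3)}(28) − f^{(3)}(2)) = −1/720 · (9.11079e-05 − 0.250000) = 0.000347096.
Partial sum through k=2: 67.8898.
Correction k=3: B_{6}/6! · (f^{(5)}(28) − f^{(5)}(2)) = 1/30240 · (1.39451e-06 − 0.750000) = -2.48015e-05.

S_3 ≈ 67.8897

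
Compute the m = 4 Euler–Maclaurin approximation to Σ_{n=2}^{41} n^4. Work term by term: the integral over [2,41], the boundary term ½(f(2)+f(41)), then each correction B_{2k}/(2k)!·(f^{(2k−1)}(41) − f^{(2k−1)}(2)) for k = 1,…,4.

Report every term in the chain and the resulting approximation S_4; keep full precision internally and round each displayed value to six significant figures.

S_4 ≈ 2.46071e+07

The integral term ∫_2^41 x^4 dx = 2.31712e+07.
Boundary: ½(f(2) + f(41)) = ½(16.0000 + 2.82576e+06) = 1.41289e+06.
Integral + boundary = 2.45841e+07.
k=1: B_{2}/(2)! × [f^{(1)}(41) − f^{(1)}(2)] = 1/12 × (275684 − 32.0000) = 22971.0.
Running total after k=1: 2.46071e+07.
k=2: B_{4}/(4)! × [f^{(3)}(41) − f^{(3)}(2)] = −1/720 × (984.000 − 48.0000) = -1.30000.
Running total after k=2: 2.46071e+07.
k=3: B_{6}/(6)! × [f^{(5)}(41) − f^{(5)}(2)] = 1/30240 × (0.00000 − 0.00000) = 0.00000.
Running total after k=3: 2.46071e+07.
k=4: B_{8}/(8)! × [f^{(7)}(41) − f^{(7)}(2)] = −1/1209600 × (0.00000 − 0.00000) = 0.00000.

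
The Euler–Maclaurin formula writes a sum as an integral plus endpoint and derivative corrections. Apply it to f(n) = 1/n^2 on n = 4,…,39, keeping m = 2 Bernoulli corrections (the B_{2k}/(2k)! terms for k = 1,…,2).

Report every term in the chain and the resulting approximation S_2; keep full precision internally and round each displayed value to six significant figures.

∫_4^39 1/x^2 dx evaluates to 0.224359.
½[f(4) + f(39)] = ½[0.0625000 + 0.000657462] = 0.0315787.
So far: 0.255938.
Correction k=1: B_{2}/2! · (f^{(1)}(39) − f^{(1)}(4)) = 1/12 · (-3.37160e-05 − (-0.0312500)) = 0.00260136.
Partial sum through k=1: 0.258539.
Correction k=2: B_{4}/4! · (f^{(3)}(39) − f^{(3)}(4)) = −1/720 · (-2.66004e-07 − (-0.0234375)) = -3.25517e-05.

S_2 ≈ 0.258507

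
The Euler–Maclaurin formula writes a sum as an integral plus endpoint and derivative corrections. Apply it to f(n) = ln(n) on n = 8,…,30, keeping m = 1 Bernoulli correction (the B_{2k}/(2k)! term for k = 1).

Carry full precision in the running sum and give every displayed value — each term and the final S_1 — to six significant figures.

The integral term ∫_8^30 ln(x) dx = 63.4004.
Boundary: ½(f(8) + f(30)) = ½(2.07944 + 3.40120) = 2.74032.
Integral + boundary = 66.1407.
k=1: B_{2}/(2)! × [f^{(1)}(30) − f^{(1)}(8)] = 1/12 × (0.0333333 − 0.125000) = -0.00763889.

S_1 ≈ 66.1331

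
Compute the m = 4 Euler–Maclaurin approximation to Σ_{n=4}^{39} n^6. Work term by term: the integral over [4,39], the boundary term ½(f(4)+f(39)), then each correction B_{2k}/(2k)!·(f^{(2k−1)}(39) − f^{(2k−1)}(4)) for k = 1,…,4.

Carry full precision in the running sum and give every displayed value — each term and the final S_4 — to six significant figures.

∫_4^39 x^6 dx evaluates to 1.96044e+10.
Boundary: ½(f(4) + f(39)) = ½(4096.00 + 3.51874e+09) = 1.75937e+09.
Running total after boundary: 2.13638e+10.
k=1: B_{2}/(2)! × [f^{(1)}(39) − f^{(1)}(4)] = 1/12 × (5.41345e+08 − 6144.00) = 4.51116e+07.
Partial sum through k=1: 2.14089e+10.
k=2: B_{4}/(4)! × [f^{(3)}(39) − f^{(3)}(4)] = −1/720 × (7.11828e+06 − 7680.00) = -9875.83.
Partial sum through k=2: 2.14089e+10.
k=3: B_{6}/(6)! × [f^{(5)}(39) − f^{(5)}(4)] = 1/30240 × (28080.0 − 2880.00) = 0.833333.
Partial sum through k=3: 2.14089e+10.
k=4: B_{8}/(8)! × [f^{(7)}(39) − f^{(7)}(4)] = −1/1209600 × (0.00000 − 0.00000) = 0.00000.

S_4 ≈ 2.14089e+10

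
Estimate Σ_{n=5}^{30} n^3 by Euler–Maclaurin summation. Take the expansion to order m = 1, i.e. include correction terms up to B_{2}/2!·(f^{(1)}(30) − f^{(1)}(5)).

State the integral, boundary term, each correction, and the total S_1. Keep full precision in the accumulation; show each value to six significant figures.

Integral: ∫_5^30 x^3 dx = 202344.
½[f(5) + f(30)] = ½[125.000 + 27000.0] = 13562.5.
Integral + boundary = 215906.
Order-1 term: 1/12 · (2700.00 − 75.0000) = 218.750.

S_1 ≈ 216125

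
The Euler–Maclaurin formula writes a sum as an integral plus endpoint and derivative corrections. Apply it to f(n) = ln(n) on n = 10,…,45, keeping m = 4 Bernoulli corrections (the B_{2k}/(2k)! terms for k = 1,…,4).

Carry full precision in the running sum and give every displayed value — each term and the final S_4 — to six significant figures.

S_4 ≈ 116.322

The integral term ∫_10^45 ln(x) dx = 113.274.
½[f(10) + f(45)] = ½[2.30259 + 3.80666] = 3.05462.
Running total after boundary: 116.329.
Correction k=1: B_{2}/2! · (f^{(1)}(45) − f^{(1)}(10)) = 1/12 · (0.0222222 − 0.100000) = -0.00648148.
Running total after k=1: 116.322.
Correction k=2: B_{4}/4! · (f^{(3)}(45) − f^{(3)}(10)) = −1/720 · (2.19479e-05 − 0.00200000) = 2.74729e-06.
Running total after k=2: 116.322.
Correction k=3: B_{6}/6! · (f^{(5)}(45) − f^{(5)}(10)) = 1/30240 · (1.30061e-07 − 0.000240000) = -7.93221e-09.
Running total after k=3: 116.322.
Correction k=4: B_{8}/8! · (f^{(7)}(45) − f^{(7)}(10)) = −1/1209600 · (1.92684e-09 − 7.20000e-05) = 5.95222e-11.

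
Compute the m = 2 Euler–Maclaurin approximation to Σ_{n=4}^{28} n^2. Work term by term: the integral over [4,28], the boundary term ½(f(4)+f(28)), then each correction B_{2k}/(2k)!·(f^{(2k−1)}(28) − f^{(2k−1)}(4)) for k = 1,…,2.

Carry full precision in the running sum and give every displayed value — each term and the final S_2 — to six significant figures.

The integral term ∫_4^28 x^2 dx = 7296.00.
Endpoint term: (f(4) + f(28))/2 = (16.0000 + 784.000)/2 = 400.000.
Integral + boundary = 7696.00.
k=1: B_{2}/(2)! × [f^{(1)}(28) − f^{(1)}(4)] = 1/12 × (56.0000 − 8.00000) = 4.00000.
After k=1: 7700.00.
k=2: B_{4}/(4)! × [f^{(3)}(28) − f^{(3)}(4)] = −1/720 × (0.00000 − 0.00000) = 0.00000.

S_2 ≈ 7700.00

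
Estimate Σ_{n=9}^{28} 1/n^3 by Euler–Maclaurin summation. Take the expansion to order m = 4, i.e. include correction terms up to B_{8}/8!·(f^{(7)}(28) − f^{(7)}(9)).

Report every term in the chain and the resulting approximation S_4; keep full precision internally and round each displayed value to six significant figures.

S_4 ≈ 0.00628127

The integral term ∫_9^28 1/x^3 dx = 0.00553508.
Boundary: ½(f(9) + f(28)) = ½(0.00137174 + 4.55539e-05) = 0.000708648.
Integral + boundary = 0.00624373.
Order-1 term: 1/12 · (-4.88078e-06 − (-0.000457247)) = 3.76972e-05.
Partial sum through k=1: 0.00628143.
Order-2 term: −1/720 · (-1.24510e-07 − (-0.000112901)) = -1.56633e-07.
Partial sum through k=2: 0.00628127.
Order-3 term: 1/30240 · (-6.67016e-09 − (-5.85410e-05)) = 1.93566e-09.
Partial sum through k=3: 0.00628127.
Order-4 term: −1/1209600 · (-6.12566e-10 − (-5.20365e-05)) = -4.30191e-11.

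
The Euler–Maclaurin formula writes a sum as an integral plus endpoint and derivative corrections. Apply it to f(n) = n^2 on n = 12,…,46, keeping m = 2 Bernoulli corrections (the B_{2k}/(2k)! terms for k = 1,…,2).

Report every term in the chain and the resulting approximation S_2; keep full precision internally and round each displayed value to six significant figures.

S_2 ≈ 33005.0

∫_12^46 x^2 dx evaluates to 31869.3.
½[f(12) + f(46)] = ½[144.000 + 2116.00] = 1130.00.
Integral + boundary = 32999.3.
Correction k=1: B_{2}/2! · (f^{(1)}(46) − f^{(1)}(12)) = 1/12 · (92.0000 − 24.0000) = 5.66667.
After k=1: 33005.0.
Correction k=2: B_{4}/4! · (f^{(3)}(46) − f^{(3)}(12)) = −1/720 · (0.00000 − 0.00000) = 0.00000.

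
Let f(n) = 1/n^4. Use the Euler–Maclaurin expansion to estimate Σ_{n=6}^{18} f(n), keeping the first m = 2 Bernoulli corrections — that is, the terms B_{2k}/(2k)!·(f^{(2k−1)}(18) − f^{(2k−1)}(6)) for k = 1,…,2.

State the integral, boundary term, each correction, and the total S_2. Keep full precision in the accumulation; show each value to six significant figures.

S_2 ≈ 0.00191871

The integral term ∫_6^18 1/x^4 dx = 0.00148605.
Boundary: ½(f(6) + f(18)) = ½(0.000771605 + 9.52599e-06) = 0.000390565.
So far: 0.00187662.
Correction k=1: B_{2}/2! · (f^{(1)}(18) − f^{(1)}(6)) = 1/12 · (-2.11689e-06 − (-0.000514403)) = 4.26905e-05.
Running total after k=1: 0.00191931.
Correction k=2: B_{4}/4! · (f^{(3)}(18) − f^{(3)}(6)) = −1/720 · (-1.96008e-07 − (-0.000428669)) = -5.95102e-07.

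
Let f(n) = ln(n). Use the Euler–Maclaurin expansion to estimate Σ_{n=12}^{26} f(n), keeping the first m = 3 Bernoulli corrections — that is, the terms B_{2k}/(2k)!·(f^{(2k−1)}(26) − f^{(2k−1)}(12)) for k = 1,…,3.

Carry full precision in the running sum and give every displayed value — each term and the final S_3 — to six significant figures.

S_3 ≈ 43.7594

Integral: ∫_12^26 ln(x) dx = 40.8916.
Endpoint term: (f(12) + f(26))/2 = (2.48491 + 3.25810)/2 = 2.87150.
So far: 43.7631.
Correction k=1: B_{2}/2! · (f^{(1)}(26) − f^{(1)}(12)) = 1/12 · (0.0384615 − 0.0833333) = -0.00373932.
Running total after k=1: 43.7594.
Correction k=2: B_{4}/4! · (f^{(3)}(26) − f^{(3)}(12)) = −1/720 · (0.000113792 − 0.00115741) = 1.44947e-06.
Running total after k=2: 43.7594.
Correction k=3: B_{6}/6! · (f^{(5)}(26) − f^{(5)}(12)) = 1/30240 · (2.01997e-06 − 9.64506e-05) = -3.12271e-09.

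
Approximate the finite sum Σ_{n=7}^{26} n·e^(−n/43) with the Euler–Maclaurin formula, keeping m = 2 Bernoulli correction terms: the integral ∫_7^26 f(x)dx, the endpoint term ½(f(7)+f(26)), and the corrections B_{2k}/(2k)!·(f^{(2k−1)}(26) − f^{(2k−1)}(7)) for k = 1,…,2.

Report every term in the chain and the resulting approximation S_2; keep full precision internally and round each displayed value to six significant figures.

S_2 ≈ 216.270

The integral term ∫_7^26 x·e^(−x/43) dx = 206.235.
Endpoint term: (f(7) + f(26))/2 = (5.94838 + 14.2029)/2 = 10.0756.
Integral + boundary = 216.311.
Order-1 term: 1/12 · (0.215965 − 0.711435) = -0.0412891.
Partial sum through k=1: 216.270.
Order-2 term: −1/720 · (0.000707677 − 0.00130393) = 8.28133e-07.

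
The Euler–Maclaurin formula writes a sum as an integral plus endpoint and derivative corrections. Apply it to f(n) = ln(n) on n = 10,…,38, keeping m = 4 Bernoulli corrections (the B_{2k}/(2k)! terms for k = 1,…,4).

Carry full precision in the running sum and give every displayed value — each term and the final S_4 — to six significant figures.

S_4 ≈ 90.1664

∫_10^38 ln(x) dx evaluates to 87.2024.
Endpoint term: (f(10) + f(38))/2 = (2.30259 + 3.63759)/2 = 2.97009.
So far: 90.1725.
Order-1 term: 1/12 · (0.0263158 − 0.100000) = -0.00614035.
After k=1: 90.1664.
Order-2 term: −1/720 · (3.64485e-05 − 0.00200000) = 2.72715e-06.
After k=2: 90.1664.
Order-3 term: 1/30240 · (3.02896e-07 − 0.000240000) = -7.92649e-09.
After k=3: 90.1664.
Order-4 term: −1/1209600 · (6.29285e-09 − 7.20000e-05) = 5.95186e-11.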